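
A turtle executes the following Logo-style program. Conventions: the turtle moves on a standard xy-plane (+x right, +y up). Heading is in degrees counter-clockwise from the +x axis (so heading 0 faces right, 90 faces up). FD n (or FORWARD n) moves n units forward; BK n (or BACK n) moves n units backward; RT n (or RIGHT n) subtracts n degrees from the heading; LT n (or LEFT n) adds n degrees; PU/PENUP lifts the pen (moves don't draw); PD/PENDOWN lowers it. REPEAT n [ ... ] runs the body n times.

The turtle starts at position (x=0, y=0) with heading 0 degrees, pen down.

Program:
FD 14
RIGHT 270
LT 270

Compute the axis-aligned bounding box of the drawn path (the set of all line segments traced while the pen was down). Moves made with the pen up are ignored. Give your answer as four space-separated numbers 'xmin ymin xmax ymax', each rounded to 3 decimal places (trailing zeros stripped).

Executing turtle program step by step:
Start: pos=(0,0), heading=0, pen down
FD 14: (0,0) -> (14,0) [heading=0, draw]
RT 270: heading 0 -> 90
LT 270: heading 90 -> 0
Final: pos=(14,0), heading=0, 1 segment(s) drawn

Segment endpoints: x in {0, 14}, y in {0}
xmin=0, ymin=0, xmax=14, ymax=0

Answer: 0 0 14 0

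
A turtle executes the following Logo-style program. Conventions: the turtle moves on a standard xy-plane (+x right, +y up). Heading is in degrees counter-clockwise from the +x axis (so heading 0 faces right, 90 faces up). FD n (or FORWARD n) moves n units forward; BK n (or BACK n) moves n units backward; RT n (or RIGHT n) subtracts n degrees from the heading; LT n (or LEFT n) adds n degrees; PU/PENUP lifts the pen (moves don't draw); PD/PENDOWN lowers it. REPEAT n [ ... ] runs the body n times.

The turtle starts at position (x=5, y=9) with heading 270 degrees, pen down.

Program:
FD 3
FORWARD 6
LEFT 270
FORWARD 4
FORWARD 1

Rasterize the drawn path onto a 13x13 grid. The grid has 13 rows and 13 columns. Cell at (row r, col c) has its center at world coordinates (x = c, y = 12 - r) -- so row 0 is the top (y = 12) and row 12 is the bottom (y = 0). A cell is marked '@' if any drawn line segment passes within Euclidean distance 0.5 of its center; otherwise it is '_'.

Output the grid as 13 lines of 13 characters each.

Answer: _____________
_____________
_____________
_____@_______
_____@_______
_____@_______
_____@_______
_____@_______
_____@_______
_____@_______
_____@_______
_____@_______
@@@@@@_______

Derivation:
Segment 0: (5,9) -> (5,6)
Segment 1: (5,6) -> (5,0)
Segment 2: (5,0) -> (1,0)
Segment 3: (1,0) -> (-0,0)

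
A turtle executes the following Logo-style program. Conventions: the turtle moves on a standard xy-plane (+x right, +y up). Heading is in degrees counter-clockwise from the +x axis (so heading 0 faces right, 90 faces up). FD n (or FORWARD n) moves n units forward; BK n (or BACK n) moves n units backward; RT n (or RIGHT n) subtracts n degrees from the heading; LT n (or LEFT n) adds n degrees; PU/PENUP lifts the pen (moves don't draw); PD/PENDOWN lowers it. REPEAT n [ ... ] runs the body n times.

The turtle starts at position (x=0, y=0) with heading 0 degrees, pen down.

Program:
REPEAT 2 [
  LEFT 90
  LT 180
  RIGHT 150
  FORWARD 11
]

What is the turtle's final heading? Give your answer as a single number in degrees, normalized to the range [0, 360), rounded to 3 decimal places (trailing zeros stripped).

Answer: 240

Derivation:
Executing turtle program step by step:
Start: pos=(0,0), heading=0, pen down
REPEAT 2 [
  -- iteration 1/2 --
  LT 90: heading 0 -> 90
  LT 180: heading 90 -> 270
  RT 150: heading 270 -> 120
  FD 11: (0,0) -> (-5.5,9.526) [heading=120, draw]
  -- iteration 2/2 --
  LT 90: heading 120 -> 210
  LT 180: heading 210 -> 30
  RT 150: heading 30 -> 240
  FD 11: (-5.5,9.526) -> (-11,0) [heading=240, draw]
]
Final: pos=(-11,0), heading=240, 2 segment(s) drawn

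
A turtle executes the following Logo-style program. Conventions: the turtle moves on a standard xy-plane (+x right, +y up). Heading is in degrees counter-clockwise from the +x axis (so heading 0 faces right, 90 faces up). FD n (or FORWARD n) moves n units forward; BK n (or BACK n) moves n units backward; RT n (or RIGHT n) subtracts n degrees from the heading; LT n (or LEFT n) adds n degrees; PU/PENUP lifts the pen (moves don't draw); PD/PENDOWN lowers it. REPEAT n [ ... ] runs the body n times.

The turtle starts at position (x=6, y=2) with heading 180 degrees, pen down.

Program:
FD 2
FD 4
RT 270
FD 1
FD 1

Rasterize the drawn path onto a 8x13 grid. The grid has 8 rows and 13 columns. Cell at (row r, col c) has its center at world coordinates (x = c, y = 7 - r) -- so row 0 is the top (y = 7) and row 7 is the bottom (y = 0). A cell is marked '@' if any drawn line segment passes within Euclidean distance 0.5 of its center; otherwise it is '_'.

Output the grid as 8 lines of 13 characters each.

Answer: _____________
_____________
_____________
_____________
_____________
@@@@@@@______
@____________
@____________

Derivation:
Segment 0: (6,2) -> (4,2)
Segment 1: (4,2) -> (0,2)
Segment 2: (0,2) -> (0,1)
Segment 3: (0,1) -> (0,0)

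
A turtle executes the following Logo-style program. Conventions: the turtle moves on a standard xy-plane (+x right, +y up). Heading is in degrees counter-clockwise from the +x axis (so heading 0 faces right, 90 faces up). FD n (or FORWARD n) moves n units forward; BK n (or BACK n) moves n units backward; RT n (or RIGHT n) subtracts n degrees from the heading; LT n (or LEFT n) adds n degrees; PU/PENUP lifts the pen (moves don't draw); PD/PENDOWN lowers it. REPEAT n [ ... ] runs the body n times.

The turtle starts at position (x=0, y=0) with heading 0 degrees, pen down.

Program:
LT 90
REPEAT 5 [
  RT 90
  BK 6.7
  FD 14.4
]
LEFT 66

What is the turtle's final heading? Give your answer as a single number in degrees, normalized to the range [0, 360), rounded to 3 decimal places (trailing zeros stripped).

Executing turtle program step by step:
Start: pos=(0,0), heading=0, pen down
LT 90: heading 0 -> 90
REPEAT 5 [
  -- iteration 1/5 --
  RT 90: heading 90 -> 0
  BK 6.7: (0,0) -> (-6.7,0) [heading=0, draw]
  FD 14.4: (-6.7,0) -> (7.7,0) [heading=0, draw]
  -- iteration 2/5 --
  RT 90: heading 0 -> 270
  BK 6.7: (7.7,0) -> (7.7,6.7) [heading=270, draw]
  FD 14.4: (7.7,6.7) -> (7.7,-7.7) [heading=270, draw]
  -- iteration 3/5 --
  RT 90: heading 270 -> 180
  BK 6.7: (7.7,-7.7) -> (14.4,-7.7) [heading=180, draw]
  FD 14.4: (14.4,-7.7) -> (0,-7.7) [heading=180, draw]
  -- iteration 4/5 --
  RT 90: heading 180 -> 90
  BK 6.7: (0,-7.7) -> (0,-14.4) [heading=90, draw]
  FD 14.4: (0,-14.4) -> (0,0) [heading=90, draw]
  -- iteration 5/5 --
  RT 90: heading 90 -> 0
  BK 6.7: (0,0) -> (-6.7,0) [heading=0, draw]
  FD 14.4: (-6.7,0) -> (7.7,0) [heading=0, draw]
]
LT 66: heading 0 -> 66
Final: pos=(7.7,0), heading=66, 10 segment(s) drawn

Answer: 66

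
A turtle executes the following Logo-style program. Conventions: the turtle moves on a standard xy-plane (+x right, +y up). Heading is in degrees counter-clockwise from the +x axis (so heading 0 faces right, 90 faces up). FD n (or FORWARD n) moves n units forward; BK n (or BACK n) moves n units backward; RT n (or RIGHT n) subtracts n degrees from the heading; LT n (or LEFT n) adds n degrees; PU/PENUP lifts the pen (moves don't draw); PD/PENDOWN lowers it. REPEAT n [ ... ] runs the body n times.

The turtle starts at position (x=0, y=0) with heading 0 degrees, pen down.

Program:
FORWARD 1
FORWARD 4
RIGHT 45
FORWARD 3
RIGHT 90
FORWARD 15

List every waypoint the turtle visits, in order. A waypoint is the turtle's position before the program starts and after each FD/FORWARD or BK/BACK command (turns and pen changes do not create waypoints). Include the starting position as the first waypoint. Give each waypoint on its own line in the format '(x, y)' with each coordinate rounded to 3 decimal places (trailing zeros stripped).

Answer: (0, 0)
(1, 0)
(5, 0)
(7.121, -2.121)
(-3.485, -12.728)

Derivation:
Executing turtle program step by step:
Start: pos=(0,0), heading=0, pen down
FD 1: (0,0) -> (1,0) [heading=0, draw]
FD 4: (1,0) -> (5,0) [heading=0, draw]
RT 45: heading 0 -> 315
FD 3: (5,0) -> (7.121,-2.121) [heading=315, draw]
RT 90: heading 315 -> 225
FD 15: (7.121,-2.121) -> (-3.485,-12.728) [heading=225, draw]
Final: pos=(-3.485,-12.728), heading=225, 4 segment(s) drawn
Waypoints (5 total):
(0, 0)
(1, 0)
(5, 0)
(7.121, -2.121)
(-3.485, -12.728)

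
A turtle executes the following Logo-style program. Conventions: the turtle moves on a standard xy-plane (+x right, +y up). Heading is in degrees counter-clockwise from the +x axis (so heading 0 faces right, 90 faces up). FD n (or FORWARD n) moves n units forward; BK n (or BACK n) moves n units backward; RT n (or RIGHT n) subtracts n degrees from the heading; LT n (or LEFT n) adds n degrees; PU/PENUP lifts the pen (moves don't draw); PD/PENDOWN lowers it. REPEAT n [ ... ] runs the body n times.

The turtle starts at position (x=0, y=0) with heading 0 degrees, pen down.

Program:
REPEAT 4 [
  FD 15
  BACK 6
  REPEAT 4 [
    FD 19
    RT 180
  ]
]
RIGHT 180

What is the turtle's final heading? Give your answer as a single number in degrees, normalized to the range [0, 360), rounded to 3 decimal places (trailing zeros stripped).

Answer: 180

Derivation:
Executing turtle program step by step:
Start: pos=(0,0), heading=0, pen down
REPEAT 4 [
  -- iteration 1/4 --
  FD 15: (0,0) -> (15,0) [heading=0, draw]
  BK 6: (15,0) -> (9,0) [heading=0, draw]
  REPEAT 4 [
    -- iteration 1/4 --
    FD 19: (9,0) -> (28,0) [heading=0, draw]
    RT 180: heading 0 -> 180
    -- iteration 2/4 --
    FD 19: (28,0) -> (9,0) [heading=180, draw]
    RT 180: heading 180 -> 0
    -- iteration 3/4 --
    FD 19: (9,0) -> (28,0) [heading=0, draw]
    RT 180: heading 0 -> 180
    -- iteration 4/4 --
    FD 19: (28,0) -> (9,0) [heading=180, draw]
    RT 180: heading 180 -> 0
  ]
  -- iteration 2/4 --
  FD 15: (9,0) -> (24,0) [heading=0, draw]
  BK 6: (24,0) -> (18,0) [heading=0, draw]
  REPEAT 4 [
    -- iteration 1/4 --
    FD 19: (18,0) -> (37,0) [heading=0, draw]
    RT 180: heading 0 -> 180
    -- iteration 2/4 --
    FD 19: (37,0) -> (18,0) [heading=180, draw]
    RT 180: heading 180 -> 0
    -- iteration 3/4 --
    FD 19: (18,0) -> (37,0) [heading=0, draw]
    RT 180: heading 0 -> 180
    -- iteration 4/4 --
    FD 19: (37,0) -> (18,0) [heading=180, draw]
    RT 180: heading 180 -> 0
  ]
  -- iteration 3/4 --
  FD 15: (18,0) -> (33,0) [heading=0, draw]
  BK 6: (33,0) -> (27,0) [heading=0, draw]
  REPEAT 4 [
    -- iteration 1/4 --
    FD 19: (27,0) -> (46,0) [heading=0, draw]
    RT 180: heading 0 -> 180
    -- iteration 2/4 --
    FD 19: (46,0) -> (27,0) [heading=180, draw]
    RT 180: heading 180 -> 0
    -- iteration 3/4 --
    FD 19: (27,0) -> (46,0) [heading=0, draw]
    RT 180: heading 0 -> 180
    -- iteration 4/4 --
    FD 19: (46,0) -> (27,0) [heading=180, draw]
    RT 180: heading 180 -> 0
  ]
  -- iteration 4/4 --
  FD 15: (27,0) -> (42,0) [heading=0, draw]
  BK 6: (42,0) -> (36,0) [heading=0, draw]
  REPEAT 4 [
    -- iteration 1/4 --
    FD 19: (36,0) -> (55,0) [heading=0, draw]
    RT 180: heading 0 -> 180
    -- iteration 2/4 --
    FD 19: (55,0) -> (36,0) [heading=180, draw]
    RT 180: heading 180 -> 0
    -- iteration 3/4 --
    FD 19: (36,0) -> (55,0) [heading=0, draw]
    RT 180: heading 0 -> 180
    -- iteration 4/4 --
    FD 19: (55,0) -> (36,0) [heading=180, draw]
    RT 180: heading 180 -> 0
  ]
]
RT 180: heading 0 -> 180
Final: pos=(36,0), heading=180, 24 segment(s) drawn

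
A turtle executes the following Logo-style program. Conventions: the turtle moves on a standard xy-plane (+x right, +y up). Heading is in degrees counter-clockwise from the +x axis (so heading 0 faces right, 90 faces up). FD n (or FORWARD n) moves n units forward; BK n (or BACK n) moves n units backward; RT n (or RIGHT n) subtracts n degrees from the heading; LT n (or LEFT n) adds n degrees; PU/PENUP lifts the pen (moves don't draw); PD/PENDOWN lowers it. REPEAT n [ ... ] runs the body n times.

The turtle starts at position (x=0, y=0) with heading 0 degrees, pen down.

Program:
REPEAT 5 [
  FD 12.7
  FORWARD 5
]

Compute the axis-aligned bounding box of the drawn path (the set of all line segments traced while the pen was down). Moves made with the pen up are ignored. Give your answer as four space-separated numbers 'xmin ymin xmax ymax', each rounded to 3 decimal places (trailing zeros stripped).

Executing turtle program step by step:
Start: pos=(0,0), heading=0, pen down
REPEAT 5 [
  -- iteration 1/5 --
  FD 12.7: (0,0) -> (12.7,0) [heading=0, draw]
  FD 5: (12.7,0) -> (17.7,0) [heading=0, draw]
  -- iteration 2/5 --
  FD 12.7: (17.7,0) -> (30.4,0) [heading=0, draw]
  FD 5: (30.4,0) -> (35.4,0) [heading=0, draw]
  -- iteration 3/5 --
  FD 12.7: (35.4,0) -> (48.1,0) [heading=0, draw]
  FD 5: (48.1,0) -> (53.1,0) [heading=0, draw]
  -- iteration 4/5 --
  FD 12.7: (53.1,0) -> (65.8,0) [heading=0, draw]
  FD 5: (65.8,0) -> (70.8,0) [heading=0, draw]
  -- iteration 5/5 --
  FD 12.7: (70.8,0) -> (83.5,0) [heading=0, draw]
  FD 5: (83.5,0) -> (88.5,0) [heading=0, draw]
]
Final: pos=(88.5,0), heading=0, 10 segment(s) drawn

Segment endpoints: x in {0, 12.7, 17.7, 30.4, 35.4, 48.1, 53.1, 65.8, 70.8, 83.5, 88.5}, y in {0}
xmin=0, ymin=0, xmax=88.5, ymax=0

Answer: 0 0 88.5 0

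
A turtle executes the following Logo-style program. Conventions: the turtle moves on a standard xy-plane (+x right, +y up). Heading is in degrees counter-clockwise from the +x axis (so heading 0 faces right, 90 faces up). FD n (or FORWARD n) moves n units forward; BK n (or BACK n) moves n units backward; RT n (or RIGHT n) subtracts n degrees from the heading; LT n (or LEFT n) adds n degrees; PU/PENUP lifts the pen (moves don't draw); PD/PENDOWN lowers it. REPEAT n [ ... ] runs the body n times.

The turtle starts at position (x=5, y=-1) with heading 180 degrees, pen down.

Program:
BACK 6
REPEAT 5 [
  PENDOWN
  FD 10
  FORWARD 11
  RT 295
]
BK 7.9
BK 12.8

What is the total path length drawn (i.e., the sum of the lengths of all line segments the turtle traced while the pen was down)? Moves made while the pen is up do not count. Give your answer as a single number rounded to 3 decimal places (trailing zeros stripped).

Executing turtle program step by step:
Start: pos=(5,-1), heading=180, pen down
BK 6: (5,-1) -> (11,-1) [heading=180, draw]
REPEAT 5 [
  -- iteration 1/5 --
  PD: pen down
  FD 10: (11,-1) -> (1,-1) [heading=180, draw]
  FD 11: (1,-1) -> (-10,-1) [heading=180, draw]
  RT 295: heading 180 -> 245
  -- iteration 2/5 --
  PD: pen down
  FD 10: (-10,-1) -> (-14.226,-10.063) [heading=245, draw]
  FD 11: (-14.226,-10.063) -> (-18.875,-20.032) [heading=245, draw]
  RT 295: heading 245 -> 310
  -- iteration 3/5 --
  PD: pen down
  FD 10: (-18.875,-20.032) -> (-12.447,-27.693) [heading=310, draw]
  FD 11: (-12.447,-27.693) -> (-5.376,-36.119) [heading=310, draw]
  RT 295: heading 310 -> 15
  -- iteration 4/5 --
  PD: pen down
  FD 10: (-5.376,-36.119) -> (4.283,-33.531) [heading=15, draw]
  FD 11: (4.283,-33.531) -> (14.908,-30.684) [heading=15, draw]
  RT 295: heading 15 -> 80
  -- iteration 5/5 --
  PD: pen down
  FD 10: (14.908,-30.684) -> (16.644,-20.836) [heading=80, draw]
  FD 11: (16.644,-20.836) -> (18.555,-10.003) [heading=80, draw]
  RT 295: heading 80 -> 145
]
BK 7.9: (18.555,-10.003) -> (25.026,-14.534) [heading=145, draw]
BK 12.8: (25.026,-14.534) -> (35.511,-21.876) [heading=145, draw]
Final: pos=(35.511,-21.876), heading=145, 13 segment(s) drawn

Segment lengths:
  seg 1: (5,-1) -> (11,-1), length = 6
  seg 2: (11,-1) -> (1,-1), length = 10
  seg 3: (1,-1) -> (-10,-1), length = 11
  seg 4: (-10,-1) -> (-14.226,-10.063), length = 10
  seg 5: (-14.226,-10.063) -> (-18.875,-20.032), length = 11
  seg 6: (-18.875,-20.032) -> (-12.447,-27.693), length = 10
  seg 7: (-12.447,-27.693) -> (-5.376,-36.119), length = 11
  seg 8: (-5.376,-36.119) -> (4.283,-33.531), length = 10
  seg 9: (4.283,-33.531) -> (14.908,-30.684), length = 11
  seg 10: (14.908,-30.684) -> (16.644,-20.836), length = 10
  seg 11: (16.644,-20.836) -> (18.555,-10.003), length = 11
  seg 12: (18.555,-10.003) -> (25.026,-14.534), length = 7.9
  seg 13: (25.026,-14.534) -> (35.511,-21.876), length = 12.8
Total = 131.7

Answer: 131.7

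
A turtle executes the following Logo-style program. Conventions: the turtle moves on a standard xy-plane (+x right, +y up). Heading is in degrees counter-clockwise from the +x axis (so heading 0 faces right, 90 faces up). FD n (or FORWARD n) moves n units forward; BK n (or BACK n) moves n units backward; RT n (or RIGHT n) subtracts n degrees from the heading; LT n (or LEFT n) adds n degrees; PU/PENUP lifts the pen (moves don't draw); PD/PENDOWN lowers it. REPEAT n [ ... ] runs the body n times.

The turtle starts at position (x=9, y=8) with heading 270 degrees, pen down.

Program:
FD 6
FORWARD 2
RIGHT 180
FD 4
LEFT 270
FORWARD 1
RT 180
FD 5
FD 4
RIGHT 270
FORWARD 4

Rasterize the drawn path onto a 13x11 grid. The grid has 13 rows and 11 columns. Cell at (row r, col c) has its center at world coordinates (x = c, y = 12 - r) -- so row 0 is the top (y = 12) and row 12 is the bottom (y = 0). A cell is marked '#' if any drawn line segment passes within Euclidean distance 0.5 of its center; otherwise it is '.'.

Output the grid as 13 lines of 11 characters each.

Answer: ...........
...........
...........
...........
.........#.
.........#.
.........#.
.........#.
.##########
.#.......#.
.#.......#.
.#.......#.
.#.......#.

Derivation:
Segment 0: (9,8) -> (9,2)
Segment 1: (9,2) -> (9,0)
Segment 2: (9,0) -> (9,4)
Segment 3: (9,4) -> (10,4)
Segment 4: (10,4) -> (5,4)
Segment 5: (5,4) -> (1,4)
Segment 6: (1,4) -> (1,0)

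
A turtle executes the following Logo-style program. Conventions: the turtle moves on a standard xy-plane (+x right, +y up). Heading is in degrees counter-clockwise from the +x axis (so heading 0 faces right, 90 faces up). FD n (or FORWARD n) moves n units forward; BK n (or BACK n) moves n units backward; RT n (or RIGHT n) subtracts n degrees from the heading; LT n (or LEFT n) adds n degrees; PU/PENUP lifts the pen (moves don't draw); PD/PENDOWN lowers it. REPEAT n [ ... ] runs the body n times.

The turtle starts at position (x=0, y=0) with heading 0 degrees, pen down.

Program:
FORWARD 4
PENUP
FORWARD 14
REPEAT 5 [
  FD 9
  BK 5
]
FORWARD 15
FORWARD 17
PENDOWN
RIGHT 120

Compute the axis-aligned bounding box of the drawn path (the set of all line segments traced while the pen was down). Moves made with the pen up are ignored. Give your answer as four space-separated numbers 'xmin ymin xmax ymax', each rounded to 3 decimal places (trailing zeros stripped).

Answer: 0 0 4 0

Derivation:
Executing turtle program step by step:
Start: pos=(0,0), heading=0, pen down
FD 4: (0,0) -> (4,0) [heading=0, draw]
PU: pen up
FD 14: (4,0) -> (18,0) [heading=0, move]
REPEAT 5 [
  -- iteration 1/5 --
  FD 9: (18,0) -> (27,0) [heading=0, move]
  BK 5: (27,0) -> (22,0) [heading=0, move]
  -- iteration 2/5 --
  FD 9: (22,0) -> (31,0) [heading=0, move]
  BK 5: (31,0) -> (26,0) [heading=0, move]
  -- iteration 3/5 --
  FD 9: (26,0) -> (35,0) [heading=0, move]
  BK 5: (35,0) -> (30,0) [heading=0, move]
  -- iteration 4/5 --
  FD 9: (30,0) -> (39,0) [heading=0, move]
  BK 5: (39,0) -> (34,0) [heading=0, move]
  -- iteration 5/5 --
  FD 9: (34,0) -> (43,0) [heading=0, move]
  BK 5: (43,0) -> (38,0) [heading=0, move]
]
FD 15: (38,0) -> (53,0) [heading=0, move]
FD 17: (53,0) -> (70,0) [heading=0, move]
PD: pen down
RT 120: heading 0 -> 240
Final: pos=(70,0), heading=240, 1 segment(s) drawn

Segment endpoints: x in {0, 4}, y in {0}
xmin=0, ymin=0, xmax=4, ymax=0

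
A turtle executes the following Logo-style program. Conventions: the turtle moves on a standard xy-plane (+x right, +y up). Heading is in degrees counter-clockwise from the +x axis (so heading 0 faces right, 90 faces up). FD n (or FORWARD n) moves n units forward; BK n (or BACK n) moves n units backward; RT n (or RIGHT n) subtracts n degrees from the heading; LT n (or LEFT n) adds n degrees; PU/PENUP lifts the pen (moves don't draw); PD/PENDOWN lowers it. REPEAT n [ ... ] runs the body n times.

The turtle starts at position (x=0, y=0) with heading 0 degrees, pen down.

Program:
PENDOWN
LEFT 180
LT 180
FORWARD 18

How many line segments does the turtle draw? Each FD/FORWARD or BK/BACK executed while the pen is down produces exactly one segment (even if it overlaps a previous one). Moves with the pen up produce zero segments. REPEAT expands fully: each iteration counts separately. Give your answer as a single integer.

Executing turtle program step by step:
Start: pos=(0,0), heading=0, pen down
PD: pen down
LT 180: heading 0 -> 180
LT 180: heading 180 -> 0
FD 18: (0,0) -> (18,0) [heading=0, draw]
Final: pos=(18,0), heading=0, 1 segment(s) drawn
Segments drawn: 1

Answer: 1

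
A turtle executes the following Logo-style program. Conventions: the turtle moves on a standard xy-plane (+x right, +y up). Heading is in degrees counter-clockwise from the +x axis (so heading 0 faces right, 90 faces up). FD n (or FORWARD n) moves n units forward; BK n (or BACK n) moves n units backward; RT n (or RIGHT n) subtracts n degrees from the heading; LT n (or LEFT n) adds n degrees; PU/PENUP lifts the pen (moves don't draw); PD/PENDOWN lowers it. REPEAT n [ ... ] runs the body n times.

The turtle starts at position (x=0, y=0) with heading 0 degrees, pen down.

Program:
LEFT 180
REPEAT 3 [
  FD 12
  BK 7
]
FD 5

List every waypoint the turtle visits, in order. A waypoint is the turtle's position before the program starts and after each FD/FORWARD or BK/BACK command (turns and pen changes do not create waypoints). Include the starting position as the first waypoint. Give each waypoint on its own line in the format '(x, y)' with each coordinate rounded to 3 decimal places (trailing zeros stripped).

Executing turtle program step by step:
Start: pos=(0,0), heading=0, pen down
LT 180: heading 0 -> 180
REPEAT 3 [
  -- iteration 1/3 --
  FD 12: (0,0) -> (-12,0) [heading=180, draw]
  BK 7: (-12,0) -> (-5,0) [heading=180, draw]
  -- iteration 2/3 --
  FD 12: (-5,0) -> (-17,0) [heading=180, draw]
  BK 7: (-17,0) -> (-10,0) [heading=180, draw]
  -- iteration 3/3 --
  FD 12: (-10,0) -> (-22,0) [heading=180, draw]
  BK 7: (-22,0) -> (-15,0) [heading=180, draw]
]
FD 5: (-15,0) -> (-20,0) [heading=180, draw]
Final: pos=(-20,0), heading=180, 7 segment(s) drawn
Waypoints (8 total):
(0, 0)
(-12, 0)
(-5, 0)
(-17, 0)
(-10, 0)
(-22, 0)
(-15, 0)
(-20, 0)

Answer: (0, 0)
(-12, 0)
(-5, 0)
(-17, 0)
(-10, 0)
(-22, 0)
(-15, 0)
(-20, 0)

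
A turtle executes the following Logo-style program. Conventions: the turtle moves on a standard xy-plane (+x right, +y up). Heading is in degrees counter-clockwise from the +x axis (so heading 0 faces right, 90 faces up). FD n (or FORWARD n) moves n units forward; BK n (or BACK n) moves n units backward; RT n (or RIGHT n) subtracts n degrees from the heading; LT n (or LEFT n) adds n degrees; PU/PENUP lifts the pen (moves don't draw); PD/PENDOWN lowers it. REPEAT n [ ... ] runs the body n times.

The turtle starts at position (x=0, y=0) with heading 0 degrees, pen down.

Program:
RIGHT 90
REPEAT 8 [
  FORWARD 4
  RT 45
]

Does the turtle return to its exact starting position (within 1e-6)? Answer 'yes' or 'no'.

Executing turtle program step by step:
Start: pos=(0,0), heading=0, pen down
RT 90: heading 0 -> 270
REPEAT 8 [
  -- iteration 1/8 --
  FD 4: (0,0) -> (0,-4) [heading=270, draw]
  RT 45: heading 270 -> 225
  -- iteration 2/8 --
  FD 4: (0,-4) -> (-2.828,-6.828) [heading=225, draw]
  RT 45: heading 225 -> 180
  -- iteration 3/8 --
  FD 4: (-2.828,-6.828) -> (-6.828,-6.828) [heading=180, draw]
  RT 45: heading 180 -> 135
  -- iteration 4/8 --
  FD 4: (-6.828,-6.828) -> (-9.657,-4) [heading=135, draw]
  RT 45: heading 135 -> 90
  -- iteration 5/8 --
  FD 4: (-9.657,-4) -> (-9.657,0) [heading=90, draw]
  RT 45: heading 90 -> 45
  -- iteration 6/8 --
  FD 4: (-9.657,0) -> (-6.828,2.828) [heading=45, draw]
  RT 45: heading 45 -> 0
  -- iteration 7/8 --
  FD 4: (-6.828,2.828) -> (-2.828,2.828) [heading=0, draw]
  RT 45: heading 0 -> 315
  -- iteration 8/8 --
  FD 4: (-2.828,2.828) -> (0,0) [heading=315, draw]
  RT 45: heading 315 -> 270
]
Final: pos=(0,0), heading=270, 8 segment(s) drawn

Start position: (0, 0)
Final position: (0, 0)
Distance = 0; < 1e-6 -> CLOSED

Answer: yes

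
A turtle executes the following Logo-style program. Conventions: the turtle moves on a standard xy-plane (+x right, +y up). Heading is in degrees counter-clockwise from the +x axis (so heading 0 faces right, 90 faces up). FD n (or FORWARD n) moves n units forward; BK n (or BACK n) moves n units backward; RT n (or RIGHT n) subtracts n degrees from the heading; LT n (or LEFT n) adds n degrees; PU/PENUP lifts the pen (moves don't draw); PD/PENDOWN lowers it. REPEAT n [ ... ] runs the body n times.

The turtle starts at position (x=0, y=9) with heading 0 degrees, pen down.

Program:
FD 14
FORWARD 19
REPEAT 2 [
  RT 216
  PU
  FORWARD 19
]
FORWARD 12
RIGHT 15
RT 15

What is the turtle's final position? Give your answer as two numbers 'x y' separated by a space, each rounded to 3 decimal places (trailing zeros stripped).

Answer: 27.208 -9.315

Derivation:
Executing turtle program step by step:
Start: pos=(0,9), heading=0, pen down
FD 14: (0,9) -> (14,9) [heading=0, draw]
FD 19: (14,9) -> (33,9) [heading=0, draw]
REPEAT 2 [
  -- iteration 1/2 --
  RT 216: heading 0 -> 144
  PU: pen up
  FD 19: (33,9) -> (17.629,20.168) [heading=144, move]
  -- iteration 2/2 --
  RT 216: heading 144 -> 288
  PU: pen up
  FD 19: (17.629,20.168) -> (23.5,2.098) [heading=288, move]
]
FD 12: (23.5,2.098) -> (27.208,-9.315) [heading=288, move]
RT 15: heading 288 -> 273
RT 15: heading 273 -> 258
Final: pos=(27.208,-9.315), heading=258, 2 segment(s) drawn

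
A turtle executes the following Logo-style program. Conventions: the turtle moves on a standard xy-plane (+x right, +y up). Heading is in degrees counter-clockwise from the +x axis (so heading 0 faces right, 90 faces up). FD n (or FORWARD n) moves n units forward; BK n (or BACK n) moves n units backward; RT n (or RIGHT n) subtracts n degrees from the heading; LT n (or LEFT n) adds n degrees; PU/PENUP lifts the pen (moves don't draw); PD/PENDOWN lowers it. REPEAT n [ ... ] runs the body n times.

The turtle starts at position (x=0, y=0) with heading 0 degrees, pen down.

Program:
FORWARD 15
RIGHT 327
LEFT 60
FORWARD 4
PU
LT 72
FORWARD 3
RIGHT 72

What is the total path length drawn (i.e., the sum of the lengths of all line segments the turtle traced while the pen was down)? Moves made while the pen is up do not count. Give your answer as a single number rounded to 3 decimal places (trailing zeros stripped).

Answer: 19

Derivation:
Executing turtle program step by step:
Start: pos=(0,0), heading=0, pen down
FD 15: (0,0) -> (15,0) [heading=0, draw]
RT 327: heading 0 -> 33
LT 60: heading 33 -> 93
FD 4: (15,0) -> (14.791,3.995) [heading=93, draw]
PU: pen up
LT 72: heading 93 -> 165
FD 3: (14.791,3.995) -> (11.893,4.771) [heading=165, move]
RT 72: heading 165 -> 93
Final: pos=(11.893,4.771), heading=93, 2 segment(s) drawn

Segment lengths:
  seg 1: (0,0) -> (15,0), length = 15
  seg 2: (15,0) -> (14.791,3.995), length = 4
Total = 19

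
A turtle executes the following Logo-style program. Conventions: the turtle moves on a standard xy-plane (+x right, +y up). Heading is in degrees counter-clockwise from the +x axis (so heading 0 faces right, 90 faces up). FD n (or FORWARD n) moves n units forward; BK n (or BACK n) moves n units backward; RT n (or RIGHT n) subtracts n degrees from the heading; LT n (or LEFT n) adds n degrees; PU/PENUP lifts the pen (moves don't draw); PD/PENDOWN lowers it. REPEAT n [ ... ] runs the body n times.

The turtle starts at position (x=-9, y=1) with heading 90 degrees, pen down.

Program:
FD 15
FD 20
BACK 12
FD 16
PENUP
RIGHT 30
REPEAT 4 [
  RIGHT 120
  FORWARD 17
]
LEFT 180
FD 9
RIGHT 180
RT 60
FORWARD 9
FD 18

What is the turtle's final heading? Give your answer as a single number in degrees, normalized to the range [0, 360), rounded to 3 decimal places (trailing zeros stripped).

Executing turtle program step by step:
Start: pos=(-9,1), heading=90, pen down
FD 15: (-9,1) -> (-9,16) [heading=90, draw]
FD 20: (-9,16) -> (-9,36) [heading=90, draw]
BK 12: (-9,36) -> (-9,24) [heading=90, draw]
FD 16: (-9,24) -> (-9,40) [heading=90, draw]
PU: pen up
RT 30: heading 90 -> 60
REPEAT 4 [
  -- iteration 1/4 --
  RT 120: heading 60 -> 300
  FD 17: (-9,40) -> (-0.5,25.278) [heading=300, move]
  -- iteration 2/4 --
  RT 120: heading 300 -> 180
  FD 17: (-0.5,25.278) -> (-17.5,25.278) [heading=180, move]
  -- iteration 3/4 --
  RT 120: heading 180 -> 60
  FD 17: (-17.5,25.278) -> (-9,40) [heading=60, move]
  -- iteration 4/4 --
  RT 120: heading 60 -> 300
  FD 17: (-9,40) -> (-0.5,25.278) [heading=300, move]
]
LT 180: heading 300 -> 120
FD 9: (-0.5,25.278) -> (-5,33.072) [heading=120, move]
RT 180: heading 120 -> 300
RT 60: heading 300 -> 240
FD 9: (-5,33.072) -> (-9.5,25.278) [heading=240, move]
FD 18: (-9.5,25.278) -> (-18.5,9.689) [heading=240, move]
Final: pos=(-18.5,9.689), heading=240, 4 segment(s) drawn

Answer: 240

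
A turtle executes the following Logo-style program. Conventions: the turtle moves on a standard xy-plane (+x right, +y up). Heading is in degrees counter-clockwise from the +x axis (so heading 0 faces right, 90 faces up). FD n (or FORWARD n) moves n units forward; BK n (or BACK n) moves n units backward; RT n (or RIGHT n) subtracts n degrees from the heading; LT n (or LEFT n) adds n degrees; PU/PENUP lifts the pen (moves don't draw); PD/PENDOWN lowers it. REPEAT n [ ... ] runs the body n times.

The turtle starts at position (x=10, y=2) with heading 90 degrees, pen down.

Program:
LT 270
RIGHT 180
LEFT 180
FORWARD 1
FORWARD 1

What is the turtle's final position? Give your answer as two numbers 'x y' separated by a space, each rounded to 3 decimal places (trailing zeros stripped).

Executing turtle program step by step:
Start: pos=(10,2), heading=90, pen down
LT 270: heading 90 -> 0
RT 180: heading 0 -> 180
LT 180: heading 180 -> 0
FD 1: (10,2) -> (11,2) [heading=0, draw]
FD 1: (11,2) -> (12,2) [heading=0, draw]
Final: pos=(12,2), heading=0, 2 segment(s) drawn

Answer: 12 2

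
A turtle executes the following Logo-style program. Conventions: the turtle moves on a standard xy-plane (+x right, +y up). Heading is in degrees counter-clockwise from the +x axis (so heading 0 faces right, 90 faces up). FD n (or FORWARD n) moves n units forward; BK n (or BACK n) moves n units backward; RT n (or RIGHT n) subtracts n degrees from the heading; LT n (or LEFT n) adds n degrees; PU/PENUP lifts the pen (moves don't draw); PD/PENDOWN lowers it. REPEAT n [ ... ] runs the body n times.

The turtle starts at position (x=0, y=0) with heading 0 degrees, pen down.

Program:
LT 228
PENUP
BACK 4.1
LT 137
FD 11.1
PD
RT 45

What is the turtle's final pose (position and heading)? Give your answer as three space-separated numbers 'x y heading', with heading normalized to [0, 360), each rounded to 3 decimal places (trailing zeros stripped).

Executing turtle program step by step:
Start: pos=(0,0), heading=0, pen down
LT 228: heading 0 -> 228
PU: pen up
BK 4.1: (0,0) -> (2.743,3.047) [heading=228, move]
LT 137: heading 228 -> 5
FD 11.1: (2.743,3.047) -> (13.801,4.014) [heading=5, move]
PD: pen down
RT 45: heading 5 -> 320
Final: pos=(13.801,4.014), heading=320, 0 segment(s) drawn

Answer: 13.801 4.014 320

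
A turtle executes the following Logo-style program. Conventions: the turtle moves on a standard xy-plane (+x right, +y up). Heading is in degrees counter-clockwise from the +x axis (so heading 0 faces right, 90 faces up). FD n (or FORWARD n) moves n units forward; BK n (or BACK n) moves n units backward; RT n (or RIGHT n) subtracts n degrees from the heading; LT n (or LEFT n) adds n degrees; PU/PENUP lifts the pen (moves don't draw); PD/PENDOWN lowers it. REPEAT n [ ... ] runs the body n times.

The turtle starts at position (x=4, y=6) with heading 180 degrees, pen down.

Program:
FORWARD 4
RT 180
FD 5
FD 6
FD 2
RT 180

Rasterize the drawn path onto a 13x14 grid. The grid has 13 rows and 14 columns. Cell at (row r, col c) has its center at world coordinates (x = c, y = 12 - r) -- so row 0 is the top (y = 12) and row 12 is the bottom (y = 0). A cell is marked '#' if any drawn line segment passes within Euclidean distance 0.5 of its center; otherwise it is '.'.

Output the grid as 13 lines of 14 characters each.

Answer: ..............
..............
..............
..............
..............
..............
##############
..............
..............
..............
..............
..............
..............

Derivation:
Segment 0: (4,6) -> (0,6)
Segment 1: (0,6) -> (5,6)
Segment 2: (5,6) -> (11,6)
Segment 3: (11,6) -> (13,6)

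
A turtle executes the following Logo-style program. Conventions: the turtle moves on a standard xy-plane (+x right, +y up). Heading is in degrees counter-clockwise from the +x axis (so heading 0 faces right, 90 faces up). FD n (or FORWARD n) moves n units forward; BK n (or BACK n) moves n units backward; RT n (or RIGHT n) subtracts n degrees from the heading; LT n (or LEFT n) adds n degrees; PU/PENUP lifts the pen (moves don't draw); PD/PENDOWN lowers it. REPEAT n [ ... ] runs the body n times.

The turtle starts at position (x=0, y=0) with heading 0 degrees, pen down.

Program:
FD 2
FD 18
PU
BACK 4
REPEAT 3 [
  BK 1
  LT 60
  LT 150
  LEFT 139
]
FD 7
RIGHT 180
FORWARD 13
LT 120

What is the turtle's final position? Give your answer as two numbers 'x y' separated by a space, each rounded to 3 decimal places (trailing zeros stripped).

Executing turtle program step by step:
Start: pos=(0,0), heading=0, pen down
FD 2: (0,0) -> (2,0) [heading=0, draw]
FD 18: (2,0) -> (20,0) [heading=0, draw]
PU: pen up
BK 4: (20,0) -> (16,0) [heading=0, move]
REPEAT 3 [
  -- iteration 1/3 --
  BK 1: (16,0) -> (15,0) [heading=0, move]
  LT 60: heading 0 -> 60
  LT 150: heading 60 -> 210
  LT 139: heading 210 -> 349
  -- iteration 2/3 --
  BK 1: (15,0) -> (14.018,0.191) [heading=349, move]
  LT 60: heading 349 -> 49
  LT 150: heading 49 -> 199
  LT 139: heading 199 -> 338
  -- iteration 3/3 --
  BK 1: (14.018,0.191) -> (13.091,0.565) [heading=338, move]
  LT 60: heading 338 -> 38
  LT 150: heading 38 -> 188
  LT 139: heading 188 -> 327
]
FD 7: (13.091,0.565) -> (18.962,-3.247) [heading=327, move]
RT 180: heading 327 -> 147
FD 13: (18.962,-3.247) -> (8.059,3.833) [heading=147, move]
LT 120: heading 147 -> 267
Final: pos=(8.059,3.833), heading=267, 2 segment(s) drawn

Answer: 8.059 3.833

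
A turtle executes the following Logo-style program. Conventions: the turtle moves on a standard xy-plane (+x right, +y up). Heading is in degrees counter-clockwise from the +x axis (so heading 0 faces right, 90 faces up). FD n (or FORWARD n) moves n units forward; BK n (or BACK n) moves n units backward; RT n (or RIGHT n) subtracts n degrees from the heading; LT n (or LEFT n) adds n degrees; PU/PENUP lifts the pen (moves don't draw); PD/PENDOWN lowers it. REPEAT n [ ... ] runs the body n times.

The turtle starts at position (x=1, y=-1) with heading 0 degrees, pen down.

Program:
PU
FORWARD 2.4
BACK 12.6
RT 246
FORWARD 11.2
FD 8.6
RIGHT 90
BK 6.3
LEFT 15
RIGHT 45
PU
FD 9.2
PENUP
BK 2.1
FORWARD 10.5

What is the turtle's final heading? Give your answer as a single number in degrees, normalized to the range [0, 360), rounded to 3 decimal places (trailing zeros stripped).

Executing turtle program step by step:
Start: pos=(1,-1), heading=0, pen down
PU: pen up
FD 2.4: (1,-1) -> (3.4,-1) [heading=0, move]
BK 12.6: (3.4,-1) -> (-9.2,-1) [heading=0, move]
RT 246: heading 0 -> 114
FD 11.2: (-9.2,-1) -> (-13.755,9.232) [heading=114, move]
FD 8.6: (-13.755,9.232) -> (-17.253,17.088) [heading=114, move]
RT 90: heading 114 -> 24
BK 6.3: (-17.253,17.088) -> (-23.009,14.526) [heading=24, move]
LT 15: heading 24 -> 39
RT 45: heading 39 -> 354
PU: pen up
FD 9.2: (-23.009,14.526) -> (-13.859,13.564) [heading=354, move]
PU: pen up
BK 2.1: (-13.859,13.564) -> (-15.948,13.784) [heading=354, move]
FD 10.5: (-15.948,13.784) -> (-5.505,12.686) [heading=354, move]
Final: pos=(-5.505,12.686), heading=354, 0 segment(s) drawn

Answer: 354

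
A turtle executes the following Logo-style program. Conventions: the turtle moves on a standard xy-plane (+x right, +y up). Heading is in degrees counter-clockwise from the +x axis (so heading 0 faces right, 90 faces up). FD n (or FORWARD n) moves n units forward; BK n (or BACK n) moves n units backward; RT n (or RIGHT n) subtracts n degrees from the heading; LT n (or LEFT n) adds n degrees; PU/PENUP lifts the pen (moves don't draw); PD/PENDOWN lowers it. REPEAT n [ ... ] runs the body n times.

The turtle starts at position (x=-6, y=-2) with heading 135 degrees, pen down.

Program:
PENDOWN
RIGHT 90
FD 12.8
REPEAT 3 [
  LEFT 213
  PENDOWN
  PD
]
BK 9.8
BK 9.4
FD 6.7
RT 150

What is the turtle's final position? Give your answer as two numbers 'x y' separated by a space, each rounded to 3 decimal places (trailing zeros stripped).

Executing turtle program step by step:
Start: pos=(-6,-2), heading=135, pen down
PD: pen down
RT 90: heading 135 -> 45
FD 12.8: (-6,-2) -> (3.051,7.051) [heading=45, draw]
REPEAT 3 [
  -- iteration 1/3 --
  LT 213: heading 45 -> 258
  PD: pen down
  PD: pen down
  -- iteration 2/3 --
  LT 213: heading 258 -> 111
  PD: pen down
  PD: pen down
  -- iteration 3/3 --
  LT 213: heading 111 -> 324
  PD: pen down
  PD: pen down
]
BK 9.8: (3.051,7.051) -> (-4.877,12.811) [heading=324, draw]
BK 9.4: (-4.877,12.811) -> (-12.482,18.336) [heading=324, draw]
FD 6.7: (-12.482,18.336) -> (-7.062,14.398) [heading=324, draw]
RT 150: heading 324 -> 174
Final: pos=(-7.062,14.398), heading=174, 4 segment(s) drawn

Answer: -7.062 14.398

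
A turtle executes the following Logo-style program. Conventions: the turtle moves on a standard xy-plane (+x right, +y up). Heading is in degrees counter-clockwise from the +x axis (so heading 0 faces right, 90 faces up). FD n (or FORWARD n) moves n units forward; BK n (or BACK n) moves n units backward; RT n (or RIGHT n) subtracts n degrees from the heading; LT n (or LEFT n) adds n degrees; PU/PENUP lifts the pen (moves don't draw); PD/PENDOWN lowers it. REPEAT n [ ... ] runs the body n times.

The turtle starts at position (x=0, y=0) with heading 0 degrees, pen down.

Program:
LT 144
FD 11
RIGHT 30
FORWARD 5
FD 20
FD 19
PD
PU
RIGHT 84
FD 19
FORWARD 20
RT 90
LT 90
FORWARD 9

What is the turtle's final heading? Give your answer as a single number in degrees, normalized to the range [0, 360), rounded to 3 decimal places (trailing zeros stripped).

Answer: 30

Derivation:
Executing turtle program step by step:
Start: pos=(0,0), heading=0, pen down
LT 144: heading 0 -> 144
FD 11: (0,0) -> (-8.899,6.466) [heading=144, draw]
RT 30: heading 144 -> 114
FD 5: (-8.899,6.466) -> (-10.933,11.033) [heading=114, draw]
FD 20: (-10.933,11.033) -> (-19.068,29.304) [heading=114, draw]
FD 19: (-19.068,29.304) -> (-26.796,46.662) [heading=114, draw]
PD: pen down
PU: pen up
RT 84: heading 114 -> 30
FD 19: (-26.796,46.662) -> (-10.341,56.162) [heading=30, move]
FD 20: (-10.341,56.162) -> (6.979,66.162) [heading=30, move]
RT 90: heading 30 -> 300
LT 90: heading 300 -> 30
FD 9: (6.979,66.162) -> (14.774,70.662) [heading=30, move]
Final: pos=(14.774,70.662), heading=30, 4 segment(s) drawn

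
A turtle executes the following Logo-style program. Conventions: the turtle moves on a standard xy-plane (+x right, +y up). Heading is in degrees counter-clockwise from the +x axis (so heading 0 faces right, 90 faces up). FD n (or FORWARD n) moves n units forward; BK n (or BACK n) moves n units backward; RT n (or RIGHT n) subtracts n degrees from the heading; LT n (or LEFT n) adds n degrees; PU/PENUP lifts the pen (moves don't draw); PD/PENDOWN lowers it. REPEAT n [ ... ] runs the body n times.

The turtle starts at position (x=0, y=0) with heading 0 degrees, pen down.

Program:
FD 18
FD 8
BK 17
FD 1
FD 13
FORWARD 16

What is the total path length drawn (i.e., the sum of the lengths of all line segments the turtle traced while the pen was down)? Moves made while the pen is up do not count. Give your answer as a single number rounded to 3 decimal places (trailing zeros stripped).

Executing turtle program step by step:
Start: pos=(0,0), heading=0, pen down
FD 18: (0,0) -> (18,0) [heading=0, draw]
FD 8: (18,0) -> (26,0) [heading=0, draw]
BK 17: (26,0) -> (9,0) [heading=0, draw]
FD 1: (9,0) -> (10,0) [heading=0, draw]
FD 13: (10,0) -> (23,0) [heading=0, draw]
FD 16: (23,0) -> (39,0) [heading=0, draw]
Final: pos=(39,0), heading=0, 6 segment(s) drawn

Segment lengths:
  seg 1: (0,0) -> (18,0), length = 18
  seg 2: (18,0) -> (26,0), length = 8
  seg 3: (26,0) -> (9,0), length = 17
  seg 4: (9,0) -> (10,0), length = 1
  seg 5: (10,0) -> (23,0), length = 13
  seg 6: (23,0) -> (39,0), length = 16
Total = 73

Answer: 73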